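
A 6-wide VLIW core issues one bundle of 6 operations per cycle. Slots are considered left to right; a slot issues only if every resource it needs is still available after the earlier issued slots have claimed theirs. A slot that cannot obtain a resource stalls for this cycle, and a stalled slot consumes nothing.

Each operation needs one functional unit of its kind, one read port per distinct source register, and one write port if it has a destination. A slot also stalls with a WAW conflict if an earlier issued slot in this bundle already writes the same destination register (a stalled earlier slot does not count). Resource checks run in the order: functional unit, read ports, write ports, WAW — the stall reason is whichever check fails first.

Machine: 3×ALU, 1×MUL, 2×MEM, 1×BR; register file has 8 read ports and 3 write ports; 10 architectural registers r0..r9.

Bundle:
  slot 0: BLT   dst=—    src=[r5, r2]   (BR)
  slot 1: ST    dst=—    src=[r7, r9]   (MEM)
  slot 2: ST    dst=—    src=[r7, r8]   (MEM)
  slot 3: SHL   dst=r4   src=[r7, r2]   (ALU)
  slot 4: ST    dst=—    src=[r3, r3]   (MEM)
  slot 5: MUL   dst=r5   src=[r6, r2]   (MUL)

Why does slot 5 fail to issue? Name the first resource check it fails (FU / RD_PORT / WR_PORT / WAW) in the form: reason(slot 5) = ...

#0 BR src=r5,r2 dispatched  <A:3 Mu:1 Ld:2 B:0 rd:6 wr:3>
#1 MEM src=r7,r9 dispatched  <A:3 Mu:1 Ld:1 B:0 rd:4 wr:3>
#2 MEM src=r7,r8 dispatched  <A:3 Mu:1 Ld:0 B:0 rd:2 wr:3>
#3 ALU src=r7,r2 dispatched  <A:2 Mu:1 Ld:0 B:0 rd:0 wr:2>
#4 MEM src=r3,r3 held:FU  <A:2 Mu:1 Ld:0 B:0 rd:0 wr:2>
#5 MUL src=r6,r2 held:RD_PORT  <A:2 Mu:1 Ld:0 B:0 rd:0 wr:2>

reason(slot 5) = RD_PORT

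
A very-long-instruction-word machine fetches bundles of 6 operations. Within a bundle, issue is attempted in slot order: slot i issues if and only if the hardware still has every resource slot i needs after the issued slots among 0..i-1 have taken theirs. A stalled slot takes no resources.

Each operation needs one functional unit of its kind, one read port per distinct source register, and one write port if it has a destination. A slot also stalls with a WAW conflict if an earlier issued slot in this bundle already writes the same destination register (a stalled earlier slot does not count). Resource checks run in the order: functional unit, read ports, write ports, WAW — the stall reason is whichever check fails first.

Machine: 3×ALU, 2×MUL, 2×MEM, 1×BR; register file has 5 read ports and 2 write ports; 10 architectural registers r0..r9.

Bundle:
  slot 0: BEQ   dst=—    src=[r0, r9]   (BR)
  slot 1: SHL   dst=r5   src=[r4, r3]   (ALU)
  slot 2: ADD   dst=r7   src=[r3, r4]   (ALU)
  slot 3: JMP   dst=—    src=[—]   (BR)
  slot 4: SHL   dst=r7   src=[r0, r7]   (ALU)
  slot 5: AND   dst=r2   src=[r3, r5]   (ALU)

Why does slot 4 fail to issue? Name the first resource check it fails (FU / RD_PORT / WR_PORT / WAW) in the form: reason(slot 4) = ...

reason(slot 4) = RD_PORT

(0) want 1×BR +2rd +0wr — yes → AL3|MU2|ME2|BR0|rd3|wr2
(1) want 1×ALU +2rd +1wr — yes → AL2|MU2|ME2|BR0|rd1|wr1
(2) want 1×ALU +2rd +1wr — RD_PORT → AL2|MU2|ME2|BR0|rd1|wr1
(3) want 1×BR +0rd +0wr — FU → AL2|MU2|ME2|BR0|rd1|wr1
(4) want 1×ALU +2rd +1wr — RD_PORT → AL2|MU2|ME2|BR0|rd1|wr1
(5) want 1×ALU +2rd +1wr — RD_PORT → AL2|MU2|ME2|BR0|rd1|wr1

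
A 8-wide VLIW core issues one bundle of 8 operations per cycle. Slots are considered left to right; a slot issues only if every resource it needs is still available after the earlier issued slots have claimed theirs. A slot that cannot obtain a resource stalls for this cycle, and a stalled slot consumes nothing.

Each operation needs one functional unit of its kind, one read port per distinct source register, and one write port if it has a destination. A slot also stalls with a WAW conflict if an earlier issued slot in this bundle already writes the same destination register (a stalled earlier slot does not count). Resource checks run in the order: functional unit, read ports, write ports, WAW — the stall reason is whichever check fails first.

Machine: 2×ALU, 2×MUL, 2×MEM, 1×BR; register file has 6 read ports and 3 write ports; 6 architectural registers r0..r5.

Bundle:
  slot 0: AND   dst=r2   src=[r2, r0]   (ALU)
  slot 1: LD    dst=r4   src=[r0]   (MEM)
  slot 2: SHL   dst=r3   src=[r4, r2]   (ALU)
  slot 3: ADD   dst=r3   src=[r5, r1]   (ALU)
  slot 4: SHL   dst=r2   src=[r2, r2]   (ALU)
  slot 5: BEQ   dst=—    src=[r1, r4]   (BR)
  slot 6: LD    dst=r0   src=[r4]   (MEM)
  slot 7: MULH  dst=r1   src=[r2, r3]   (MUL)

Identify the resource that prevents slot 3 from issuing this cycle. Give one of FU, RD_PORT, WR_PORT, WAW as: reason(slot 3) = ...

reason(slot 3) = FU

#0 ALU src=r2,r0 dispatched  <A:1 Mu:2 Ld:2 B:1 rd:4 wr:2>
#1 MEM src=r0 dispatched  <A:1 Mu:2 Ld:1 B:1 rd:3 wr:1>
#2 ALU src=r4,r2 dispatched  <A:0 Mu:2 Ld:1 B:1 rd:1 wr:0>
#3 ALU src=r5,r1 held:FU  <A:0 Mu:2 Ld:1 B:1 rd:1 wr:0>
#4 ALU src=r2,r2 held:FU  <A:0 Mu:2 Ld:1 B:1 rd:1 wr:0>
#5 BR src=r1,r4 held:RD_PORT  <A:0 Mu:2 Ld:1 B:1 rd:1 wr:0>
#6 MEM src=r4 held:WR_PORT  <A:0 Mu:2 Ld:1 B:1 rd:1 wr:0>
#7 MUL src=r2,r3 held:RD_PORT  <A:0 Mu:2 Ld:1 B:1 rd:1 wr:0>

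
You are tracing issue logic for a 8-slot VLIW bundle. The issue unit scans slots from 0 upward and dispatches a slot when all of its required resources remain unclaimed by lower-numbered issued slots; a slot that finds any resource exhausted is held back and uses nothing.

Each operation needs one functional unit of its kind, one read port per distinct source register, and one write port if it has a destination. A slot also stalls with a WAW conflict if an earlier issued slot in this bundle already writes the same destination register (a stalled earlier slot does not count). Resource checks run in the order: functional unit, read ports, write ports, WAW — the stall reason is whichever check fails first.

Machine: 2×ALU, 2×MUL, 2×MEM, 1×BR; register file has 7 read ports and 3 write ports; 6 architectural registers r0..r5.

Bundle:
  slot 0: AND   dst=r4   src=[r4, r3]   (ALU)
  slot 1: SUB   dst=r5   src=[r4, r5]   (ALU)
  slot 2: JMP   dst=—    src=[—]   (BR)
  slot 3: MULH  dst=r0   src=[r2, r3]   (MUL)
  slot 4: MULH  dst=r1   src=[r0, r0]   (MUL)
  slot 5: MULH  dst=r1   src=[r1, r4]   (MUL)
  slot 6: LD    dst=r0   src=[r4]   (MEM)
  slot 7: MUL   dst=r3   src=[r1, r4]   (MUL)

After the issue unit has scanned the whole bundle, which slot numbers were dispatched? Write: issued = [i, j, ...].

[0] ALU needs rd=2 wr=1: ok; after: ALU=1 MUL=2 MEM=2 BR=1, R=5, W=2
[1] ALU needs rd=2 wr=1: ok; after: ALU=0 MUL=2 MEM=2 BR=1, R=3, W=1
[2] BR needs rd=0 wr=0: ok; after: ALU=0 MUL=2 MEM=2 BR=0, R=3, W=1
[3] MUL needs rd=2 wr=1: ok; after: ALU=0 MUL=1 MEM=2 BR=0, R=1, W=0
[4] MUL needs rd=1 wr=1: WR_PORT; after: ALU=0 MUL=1 MEM=2 BR=0, R=1, W=0
[5] MUL needs rd=2 wr=1: RD_PORT; after: ALU=0 MUL=1 MEM=2 BR=0, R=1, W=0
[6] MEM needs rd=1 wr=1: WR_PORT; after: ALU=0 MUL=1 MEM=2 BR=0, R=1, W=0
[7] MUL needs rd=2 wr=1: RD_PORT; after: ALU=0 MUL=1 MEM=2 BR=0, R=1, W=0

issued = [0, 1, 2, 3]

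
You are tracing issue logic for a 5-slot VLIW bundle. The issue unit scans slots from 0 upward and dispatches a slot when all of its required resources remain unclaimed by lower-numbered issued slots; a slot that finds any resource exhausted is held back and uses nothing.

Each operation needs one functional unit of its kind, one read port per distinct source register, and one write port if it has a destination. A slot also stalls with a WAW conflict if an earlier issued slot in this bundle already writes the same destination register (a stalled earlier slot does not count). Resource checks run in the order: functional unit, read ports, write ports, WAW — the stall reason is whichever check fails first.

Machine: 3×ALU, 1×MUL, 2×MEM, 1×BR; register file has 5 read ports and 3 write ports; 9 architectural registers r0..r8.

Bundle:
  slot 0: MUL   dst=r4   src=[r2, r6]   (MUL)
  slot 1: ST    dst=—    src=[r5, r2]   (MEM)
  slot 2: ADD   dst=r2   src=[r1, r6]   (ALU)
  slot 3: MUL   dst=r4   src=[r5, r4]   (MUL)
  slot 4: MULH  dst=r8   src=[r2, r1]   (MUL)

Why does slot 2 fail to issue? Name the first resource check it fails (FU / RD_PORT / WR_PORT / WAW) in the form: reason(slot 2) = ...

  0. MUL→r4 ⇒ go  {3A/0Mu/2Ld/1B | 3r 2w}
  1. MEM ⇒ go  {3A/0Mu/1Ld/1B | 1r 2w}
  2. ALU→r2 ⇒ no(RD_PORT)  {3A/0Mu/1Ld/1B | 1r 2w}
  3. MUL→r4 ⇒ no(FU)  {3A/0Mu/1Ld/1B | 1r 2w}
  4. MUL→r8 ⇒ no(FU)  {3A/0Mu/1Ld/1B | 1r 2w}

reason(slot 2) = RD_PORT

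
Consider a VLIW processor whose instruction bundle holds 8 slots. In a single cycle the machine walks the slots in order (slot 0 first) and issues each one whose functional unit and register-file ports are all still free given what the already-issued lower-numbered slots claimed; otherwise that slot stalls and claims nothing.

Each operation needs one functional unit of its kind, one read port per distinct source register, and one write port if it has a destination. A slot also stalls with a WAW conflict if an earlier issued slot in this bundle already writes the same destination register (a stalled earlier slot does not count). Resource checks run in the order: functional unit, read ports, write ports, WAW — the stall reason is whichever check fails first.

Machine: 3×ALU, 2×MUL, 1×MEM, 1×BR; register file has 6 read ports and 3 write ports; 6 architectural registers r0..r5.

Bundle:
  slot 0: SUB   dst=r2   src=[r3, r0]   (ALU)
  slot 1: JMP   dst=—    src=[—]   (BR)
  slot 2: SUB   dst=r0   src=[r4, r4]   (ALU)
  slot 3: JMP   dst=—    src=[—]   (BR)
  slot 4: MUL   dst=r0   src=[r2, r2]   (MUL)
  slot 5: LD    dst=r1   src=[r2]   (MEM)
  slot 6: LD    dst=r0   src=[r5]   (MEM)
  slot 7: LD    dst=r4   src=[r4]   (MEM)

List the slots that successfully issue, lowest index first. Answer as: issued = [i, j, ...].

(0) want 1×ALU +2rd +1wr — yes → AL2|MU2|ME1|BR1|rd4|wr2
(1) want 1×BR +0rd +0wr — yes → AL2|MU2|ME1|BR0|rd4|wr2
(2) want 1×ALU +1rd +1wr — yes → AL1|MU2|ME1|BR0|rd3|wr1
(3) want 1×BR +0rd +0wr — FU → AL1|MU2|ME1|BR0|rd3|wr1
(4) want 1×MUL +1rd +1wr — WAW → AL1|MU2|ME1|BR0|rd3|wr1
(5) want 1×MEM +1rd +1wr — yes → AL1|MU2|ME0|BR0|rd2|wr0
(6) want 1×MEM +1rd +1wr — FU → AL1|MU2|ME0|BR0|rd2|wr0
(7) want 1×MEM +1rd +1wr — FU → AL1|MU2|ME0|BR0|rd2|wr0

issued = [0, 1, 2, 5]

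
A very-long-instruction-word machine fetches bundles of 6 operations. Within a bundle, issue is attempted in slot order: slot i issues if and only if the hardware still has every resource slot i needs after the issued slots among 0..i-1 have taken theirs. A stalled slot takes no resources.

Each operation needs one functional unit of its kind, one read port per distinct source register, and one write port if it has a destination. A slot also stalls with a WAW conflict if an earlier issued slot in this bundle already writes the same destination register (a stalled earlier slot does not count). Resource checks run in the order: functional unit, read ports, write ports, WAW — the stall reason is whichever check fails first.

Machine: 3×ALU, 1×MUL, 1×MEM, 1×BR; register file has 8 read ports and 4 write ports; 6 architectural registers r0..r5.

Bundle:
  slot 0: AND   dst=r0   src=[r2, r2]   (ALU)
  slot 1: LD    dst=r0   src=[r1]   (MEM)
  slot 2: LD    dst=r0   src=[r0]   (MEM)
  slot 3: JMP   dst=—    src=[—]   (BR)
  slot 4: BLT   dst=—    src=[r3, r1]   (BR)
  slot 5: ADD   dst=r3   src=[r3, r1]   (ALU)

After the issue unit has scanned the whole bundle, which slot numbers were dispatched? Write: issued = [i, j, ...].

issued = [0, 3, 5]

(0) want 1×ALU +1rd +1wr — yes → AL2|MU1|ME1|BR1|rd7|wr3
(1) want 1×MEM +1rd +1wr — WAW → AL2|MU1|ME1|BR1|rd7|wr3
(2) want 1×MEM +1rd +1wr — WAW → AL2|MU1|ME1|BR1|rd7|wr3
(3) want 1×BR +0rd +0wr — yes → AL2|MU1|ME1|BR0|rd7|wr3
(4) want 1×BR +2rd +0wr — FU → AL2|MU1|ME1|BR0|rd7|wr3
(5) want 1×ALU +2rd +1wr — yes → AL1|MU1|ME1|BR0|rd5|wr2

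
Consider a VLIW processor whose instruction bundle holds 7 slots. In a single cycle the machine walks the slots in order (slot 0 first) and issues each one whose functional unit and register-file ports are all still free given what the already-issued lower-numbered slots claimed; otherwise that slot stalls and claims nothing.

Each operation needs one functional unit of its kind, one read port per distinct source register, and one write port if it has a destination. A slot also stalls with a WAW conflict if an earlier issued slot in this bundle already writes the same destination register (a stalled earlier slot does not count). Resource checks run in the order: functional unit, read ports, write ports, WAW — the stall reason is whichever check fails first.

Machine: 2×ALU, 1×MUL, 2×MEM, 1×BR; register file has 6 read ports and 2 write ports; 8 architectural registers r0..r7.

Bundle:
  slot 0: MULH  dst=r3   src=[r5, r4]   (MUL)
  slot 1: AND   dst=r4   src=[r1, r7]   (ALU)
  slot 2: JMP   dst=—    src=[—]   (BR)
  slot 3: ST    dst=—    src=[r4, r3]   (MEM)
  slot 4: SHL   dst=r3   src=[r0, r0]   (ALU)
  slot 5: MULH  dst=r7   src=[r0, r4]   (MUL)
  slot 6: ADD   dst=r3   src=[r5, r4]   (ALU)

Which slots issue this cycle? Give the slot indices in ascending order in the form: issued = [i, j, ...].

issued = [0, 1, 2, 3]

(0) want 1×MUL +2rd +1wr — yes → AL2|MU0|ME2|BR1|rd4|wr1
(1) want 1×ALU +2rd +1wr — yes → AL1|MU0|ME2|BR1|rd2|wr0
(2) want 1×BR +0rd +0wr — yes → AL1|MU0|ME2|BR0|rd2|wr0
(3) want 1×MEM +2rd +0wr — yes → AL1|MU0|ME1|BR0|rd0|wr0
(4) want 1×ALU +1rd +1wr — RD_PORT → AL1|MU0|ME1|BR0|rd0|wr0
(5) want 1×MUL +2rd +1wr — FU → AL1|MU0|ME1|BR0|rd0|wr0
(6) want 1×ALU +2rd +1wr — RD_PORT → AL1|MU0|ME1|BR0|rd0|wr0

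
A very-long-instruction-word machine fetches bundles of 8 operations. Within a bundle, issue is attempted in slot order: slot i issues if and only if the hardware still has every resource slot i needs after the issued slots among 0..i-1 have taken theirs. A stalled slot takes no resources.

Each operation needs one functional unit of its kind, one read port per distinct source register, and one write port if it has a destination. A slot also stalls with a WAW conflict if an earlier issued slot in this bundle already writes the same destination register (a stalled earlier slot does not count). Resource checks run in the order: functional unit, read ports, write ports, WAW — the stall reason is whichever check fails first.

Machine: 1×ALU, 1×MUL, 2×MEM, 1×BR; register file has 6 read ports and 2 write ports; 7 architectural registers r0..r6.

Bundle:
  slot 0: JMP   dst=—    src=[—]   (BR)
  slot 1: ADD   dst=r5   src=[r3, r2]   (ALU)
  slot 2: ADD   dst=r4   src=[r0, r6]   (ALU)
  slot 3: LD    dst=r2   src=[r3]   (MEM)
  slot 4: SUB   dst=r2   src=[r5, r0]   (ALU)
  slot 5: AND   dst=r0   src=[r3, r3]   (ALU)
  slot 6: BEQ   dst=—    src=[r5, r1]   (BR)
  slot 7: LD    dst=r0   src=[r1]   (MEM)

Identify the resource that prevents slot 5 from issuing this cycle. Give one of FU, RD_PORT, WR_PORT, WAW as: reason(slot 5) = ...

#0 BR src=- dispatched  <A:1 Mu:1 Ld:2 B:0 rd:6 wr:2>
#1 ALU src=r3,r2 dispatched  <A:0 Mu:1 Ld:2 B:0 rd:4 wr:1>
#2 ALU src=r0,r6 held:FU  <A:0 Mu:1 Ld:2 B:0 rd:4 wr:1>
#3 MEM src=r3 dispatched  <A:0 Mu:1 Ld:1 B:0 rd:3 wr:0>
#4 ALU src=r5,r0 held:FU  <A:0 Mu:1 Ld:1 B:0 rd:3 wr:0>
#5 ALU src=r3,r3 held:FU  <A:0 Mu:1 Ld:1 B:0 rd:3 wr:0>
#6 BR src=r5,r1 held:FU  <A:0 Mu:1 Ld:1 B:0 rd:3 wr:0>
#7 MEM src=r1 held:WR_PORT  <A:0 Mu:1 Ld:1 B:0 rd:3 wr:0>

reason(slot 5) = FU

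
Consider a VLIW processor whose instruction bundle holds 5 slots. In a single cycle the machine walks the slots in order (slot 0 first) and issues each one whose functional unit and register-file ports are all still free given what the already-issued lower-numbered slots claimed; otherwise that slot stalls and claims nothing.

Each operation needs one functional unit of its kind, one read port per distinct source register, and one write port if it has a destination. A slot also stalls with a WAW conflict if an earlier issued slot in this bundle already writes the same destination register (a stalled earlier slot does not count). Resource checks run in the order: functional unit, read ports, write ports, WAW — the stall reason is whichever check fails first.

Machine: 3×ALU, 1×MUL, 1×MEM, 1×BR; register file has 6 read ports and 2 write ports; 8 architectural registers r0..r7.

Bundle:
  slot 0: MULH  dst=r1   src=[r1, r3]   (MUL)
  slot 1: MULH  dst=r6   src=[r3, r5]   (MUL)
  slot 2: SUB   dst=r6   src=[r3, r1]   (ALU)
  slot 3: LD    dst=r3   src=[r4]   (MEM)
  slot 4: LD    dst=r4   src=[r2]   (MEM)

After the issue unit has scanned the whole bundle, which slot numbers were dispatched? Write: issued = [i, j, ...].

  0. MUL→r1 ⇒ go  {3A/0Mu/1Ld/1B | 4r 1w}
  1. MUL→r6 ⇒ no(FU)  {3A/0Mu/1Ld/1B | 4r 1w}
  2. ALU→r6 ⇒ go  {2A/0Mu/1Ld/1B | 2r 0w}
  3. MEM→r3 ⇒ no(WR_PORT)  {2A/0Mu/1Ld/1B | 2r 0w}
  4. MEM→r4 ⇒ no(WR_PORT)  {2A/0Mu/1Ld/1B | 2r 0w}

issued = [0, 2]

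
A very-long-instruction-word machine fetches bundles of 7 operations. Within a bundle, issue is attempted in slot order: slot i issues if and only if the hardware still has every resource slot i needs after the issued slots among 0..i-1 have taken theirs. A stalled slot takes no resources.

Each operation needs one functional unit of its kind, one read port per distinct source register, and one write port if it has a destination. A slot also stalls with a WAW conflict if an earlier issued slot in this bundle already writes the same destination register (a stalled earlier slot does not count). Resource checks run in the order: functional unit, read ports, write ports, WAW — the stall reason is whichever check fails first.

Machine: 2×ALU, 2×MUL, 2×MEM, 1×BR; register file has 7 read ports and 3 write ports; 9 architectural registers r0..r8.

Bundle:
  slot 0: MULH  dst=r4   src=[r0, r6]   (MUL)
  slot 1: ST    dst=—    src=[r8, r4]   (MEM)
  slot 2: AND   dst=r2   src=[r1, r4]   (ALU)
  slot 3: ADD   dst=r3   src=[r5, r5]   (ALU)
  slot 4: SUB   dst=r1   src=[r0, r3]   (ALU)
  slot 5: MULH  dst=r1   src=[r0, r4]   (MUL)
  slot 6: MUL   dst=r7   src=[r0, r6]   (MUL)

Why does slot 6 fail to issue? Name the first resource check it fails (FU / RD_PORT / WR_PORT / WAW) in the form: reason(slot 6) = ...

reason(slot 6) = RD_PORT

  0. MUL→r4 ⇒ go  {2A/1Mu/2Ld/1B | 5r 2w}
  1. MEM ⇒ go  {2A/1Mu/1Ld/1B | 3r 2w}
  2. ALU→r2 ⇒ go  {1A/1Mu/1Ld/1B | 1r 1w}
  3. ALU→r3 ⇒ go  {0A/1Mu/1Ld/1B | 0r 0w}
  4. ALU→r1 ⇒ no(FU)  {0A/1Mu/1Ld/1B | 0r 0w}
  5. MUL→r1 ⇒ no(RD_PORT)  {0A/1Mu/1Ld/1B | 0r 0w}
  6. MUL→r7 ⇒ no(RD_PORT)  {0A/1Mu/1Ld/1B | 0r 0w}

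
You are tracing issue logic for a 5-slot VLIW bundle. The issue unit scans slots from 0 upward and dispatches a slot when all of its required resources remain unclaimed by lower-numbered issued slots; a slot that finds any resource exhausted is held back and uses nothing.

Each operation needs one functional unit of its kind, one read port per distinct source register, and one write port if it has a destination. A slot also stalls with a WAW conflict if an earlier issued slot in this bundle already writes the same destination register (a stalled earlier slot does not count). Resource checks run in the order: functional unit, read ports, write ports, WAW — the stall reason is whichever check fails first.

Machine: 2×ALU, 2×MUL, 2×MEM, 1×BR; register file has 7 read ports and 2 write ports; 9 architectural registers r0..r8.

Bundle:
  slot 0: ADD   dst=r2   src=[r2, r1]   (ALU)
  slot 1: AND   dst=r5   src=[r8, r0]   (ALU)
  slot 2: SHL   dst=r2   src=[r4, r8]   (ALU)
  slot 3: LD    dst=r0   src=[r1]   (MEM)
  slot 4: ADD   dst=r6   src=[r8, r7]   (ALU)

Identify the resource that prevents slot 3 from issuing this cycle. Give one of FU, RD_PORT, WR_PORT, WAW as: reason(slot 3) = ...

  0. ALU→r2 ⇒ go  {1A/2Mu/2Ld/1B | 5r 1w}
  1. ALU→r5 ⇒ go  {0A/2Mu/2Ld/1B | 3r 0w}
  2. ALU→r2 ⇒ no(FU)  {0A/2Mu/2Ld/1B | 3r 0w}
  3. MEM→r0 ⇒ no(WR_PORT)  {0A/2Mu/2Ld/1B | 3r 0w}
  4. ALU→r6 ⇒ no(FU)  {0A/2Mu/2Ld/1B | 3r 0w}

reason(slot 3) = WR_PORT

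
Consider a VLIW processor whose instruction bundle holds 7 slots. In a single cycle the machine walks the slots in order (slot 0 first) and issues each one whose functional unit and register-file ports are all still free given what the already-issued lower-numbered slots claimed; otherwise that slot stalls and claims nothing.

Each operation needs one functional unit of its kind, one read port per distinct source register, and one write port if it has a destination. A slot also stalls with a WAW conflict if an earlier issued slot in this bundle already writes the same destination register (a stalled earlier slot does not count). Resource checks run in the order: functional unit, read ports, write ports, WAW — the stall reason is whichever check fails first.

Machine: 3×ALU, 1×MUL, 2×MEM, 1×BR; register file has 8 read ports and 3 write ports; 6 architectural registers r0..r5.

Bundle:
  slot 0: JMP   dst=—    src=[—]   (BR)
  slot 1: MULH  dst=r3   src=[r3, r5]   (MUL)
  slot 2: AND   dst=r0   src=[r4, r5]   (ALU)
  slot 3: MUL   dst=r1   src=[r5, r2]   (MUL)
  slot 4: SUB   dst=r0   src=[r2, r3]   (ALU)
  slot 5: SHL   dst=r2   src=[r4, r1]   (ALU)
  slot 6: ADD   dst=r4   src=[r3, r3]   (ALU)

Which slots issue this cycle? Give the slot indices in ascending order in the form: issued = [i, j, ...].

[0] BR needs rd=0 wr=0: ok; after: ALU=3 MUL=1 MEM=2 BR=0, R=8, W=3
[1] MUL needs rd=2 wr=1: ok; after: ALU=3 MUL=0 MEM=2 BR=0, R=6, W=2
[2] ALU needs rd=2 wr=1: ok; after: ALU=2 MUL=0 MEM=2 BR=0, R=4, W=1
[3] MUL needs rd=2 wr=1: FU; after: ALU=2 MUL=0 MEM=2 BR=0, R=4, W=1
[4] ALU needs rd=2 wr=1: WAW; after: ALU=2 MUL=0 MEM=2 BR=0, R=4, W=1
[5] ALU needs rd=2 wr=1: ok; after: ALU=1 MUL=0 MEM=2 BR=0, R=2, W=0
[6] ALU needs rd=1 wr=1: WR_PORT; after: ALU=1 MUL=0 MEM=2 BR=0, R=2, W=0

issued = [0, 1, 2, 5]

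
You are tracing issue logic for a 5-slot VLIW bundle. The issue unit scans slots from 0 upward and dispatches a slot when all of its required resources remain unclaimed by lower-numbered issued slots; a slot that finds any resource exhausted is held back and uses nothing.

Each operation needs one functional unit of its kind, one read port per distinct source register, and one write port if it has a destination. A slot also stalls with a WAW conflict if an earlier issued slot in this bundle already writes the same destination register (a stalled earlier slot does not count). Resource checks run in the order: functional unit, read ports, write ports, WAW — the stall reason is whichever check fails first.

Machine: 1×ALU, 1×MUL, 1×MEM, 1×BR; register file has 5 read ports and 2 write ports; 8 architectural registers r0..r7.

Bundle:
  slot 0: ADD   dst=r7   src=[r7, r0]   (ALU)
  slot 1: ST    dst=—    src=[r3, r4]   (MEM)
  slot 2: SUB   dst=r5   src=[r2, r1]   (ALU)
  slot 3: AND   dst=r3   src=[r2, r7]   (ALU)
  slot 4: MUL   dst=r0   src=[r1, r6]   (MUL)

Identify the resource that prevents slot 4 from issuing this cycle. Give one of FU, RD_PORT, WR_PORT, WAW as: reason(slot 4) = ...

  0. ALU→r7 ⇒ go  {0A/1Mu/1Ld/1B | 3r 1w}
  1. MEM ⇒ go  {0A/1Mu/0Ld/1B | 1r 1w}
  2. ALU→r5 ⇒ no(FU)  {0A/1Mu/0Ld/1B | 1r 1w}
  3. ALU→r3 ⇒ no(FU)  {0A/1Mu/0Ld/1B | 1r 1w}
  4. MUL→r0 ⇒ no(RD_PORT)  {0A/1Mu/0Ld/1B | 1r 1w}

reason(slot 4) = RD_PORT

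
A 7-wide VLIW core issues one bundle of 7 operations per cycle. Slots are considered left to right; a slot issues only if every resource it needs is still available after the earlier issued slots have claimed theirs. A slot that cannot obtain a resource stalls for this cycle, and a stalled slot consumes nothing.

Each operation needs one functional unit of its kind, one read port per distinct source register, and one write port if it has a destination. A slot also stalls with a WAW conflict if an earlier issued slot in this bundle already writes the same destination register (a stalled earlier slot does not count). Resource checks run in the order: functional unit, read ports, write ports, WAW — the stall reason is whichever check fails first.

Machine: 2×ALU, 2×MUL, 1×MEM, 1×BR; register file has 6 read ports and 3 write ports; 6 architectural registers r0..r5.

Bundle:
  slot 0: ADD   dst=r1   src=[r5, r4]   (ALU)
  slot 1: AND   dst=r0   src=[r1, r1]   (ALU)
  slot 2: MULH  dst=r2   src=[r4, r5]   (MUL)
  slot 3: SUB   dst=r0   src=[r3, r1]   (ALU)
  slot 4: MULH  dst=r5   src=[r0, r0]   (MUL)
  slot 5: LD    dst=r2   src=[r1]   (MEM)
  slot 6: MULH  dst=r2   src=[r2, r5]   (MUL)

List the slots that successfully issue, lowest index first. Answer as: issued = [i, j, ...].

[0] ALU needs rd=2 wr=1: ok; after: ALU=1 MUL=2 MEM=1 BR=1, R=4, W=2
[1] ALU needs rd=1 wr=1: ok; after: ALU=0 MUL=2 MEM=1 BR=1, R=3, W=1
[2] MUL needs rd=2 wr=1: ok; after: ALU=0 MUL=1 MEM=1 BR=1, R=1, W=0
[3] ALU needs rd=2 wr=1: FU; after: ALU=0 MUL=1 MEM=1 BR=1, R=1, W=0
[4] MUL needs rd=1 wr=1: WR_PORT; after: ALU=0 MUL=1 MEM=1 BR=1, R=1, W=0
[5] MEM needs rd=1 wr=1: WR_PORT; after: ALU=0 MUL=1 MEM=1 BR=1, R=1, W=0
[6] MUL needs rd=2 wr=1: RD_PORT; after: ALU=0 MUL=1 MEM=1 BR=1, R=1, W=0

issued = [0, 1, 2]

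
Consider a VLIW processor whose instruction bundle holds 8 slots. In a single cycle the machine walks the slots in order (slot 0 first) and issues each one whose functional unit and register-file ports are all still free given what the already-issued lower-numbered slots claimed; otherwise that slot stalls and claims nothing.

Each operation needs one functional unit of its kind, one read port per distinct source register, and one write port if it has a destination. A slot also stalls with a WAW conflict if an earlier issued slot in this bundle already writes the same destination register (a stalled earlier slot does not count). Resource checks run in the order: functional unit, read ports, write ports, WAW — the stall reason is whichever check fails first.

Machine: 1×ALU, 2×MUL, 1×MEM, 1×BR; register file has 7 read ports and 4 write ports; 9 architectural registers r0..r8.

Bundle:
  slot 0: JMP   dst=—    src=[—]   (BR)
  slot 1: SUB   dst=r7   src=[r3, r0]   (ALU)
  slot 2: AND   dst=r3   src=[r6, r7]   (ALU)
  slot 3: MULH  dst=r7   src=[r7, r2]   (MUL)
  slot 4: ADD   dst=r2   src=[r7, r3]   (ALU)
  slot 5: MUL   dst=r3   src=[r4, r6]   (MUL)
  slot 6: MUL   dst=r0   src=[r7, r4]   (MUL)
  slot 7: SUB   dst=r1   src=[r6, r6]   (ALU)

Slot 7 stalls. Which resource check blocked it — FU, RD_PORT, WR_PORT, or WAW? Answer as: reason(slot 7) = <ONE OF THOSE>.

(0) want 1×BR +0rd +0wr — yes → AL1|MU2|ME1|BR0|rd7|wr4
(1) want 1×ALU +2rd +1wr — yes → AL0|MU2|ME1|BR0|rd5|wr3
(2) want 1×ALU +2rd +1wr — FU → AL0|MU2|ME1|BR0|rd5|wr3
(3) want 1×MUL +2rd +1wr — WAW → AL0|MU2|ME1|BR0|rd5|wr3
(4) want 1×ALU +2rd +1wr — FU → AL0|MU2|ME1|BR0|rd5|wr3
(5) want 1×MUL +2rd +1wr — yes → AL0|MU1|ME1|BR0|rd3|wr2
(6) want 1×MUL +2rd +1wr — yes → AL0|MU0|ME1|BR0|rd1|wr1
(7) want 1×ALU +1rd +1wr — FU → AL0|MU0|ME1|BR0|rd1|wr1

reason(slot 7) = FU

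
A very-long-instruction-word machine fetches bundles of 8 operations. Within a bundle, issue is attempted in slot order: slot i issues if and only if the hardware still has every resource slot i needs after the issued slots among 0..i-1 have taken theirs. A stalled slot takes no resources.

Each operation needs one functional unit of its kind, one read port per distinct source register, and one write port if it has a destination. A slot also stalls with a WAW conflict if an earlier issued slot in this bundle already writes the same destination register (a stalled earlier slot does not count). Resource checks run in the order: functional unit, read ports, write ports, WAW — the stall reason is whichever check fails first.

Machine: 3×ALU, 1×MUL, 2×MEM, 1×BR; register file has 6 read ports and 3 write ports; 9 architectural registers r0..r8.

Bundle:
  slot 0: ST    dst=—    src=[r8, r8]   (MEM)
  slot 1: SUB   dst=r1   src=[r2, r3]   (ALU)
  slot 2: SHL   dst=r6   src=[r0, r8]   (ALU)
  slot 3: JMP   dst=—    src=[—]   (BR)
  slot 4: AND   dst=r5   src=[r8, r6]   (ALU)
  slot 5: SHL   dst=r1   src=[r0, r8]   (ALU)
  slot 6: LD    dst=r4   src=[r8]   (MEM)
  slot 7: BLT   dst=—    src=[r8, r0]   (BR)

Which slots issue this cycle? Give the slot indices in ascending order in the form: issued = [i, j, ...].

(0) want 1×MEM +1rd +0wr — yes → AL3|MU1|ME1|BR1|rd5|wr3
(1) want 1×ALU +2rd +1wr — yes → AL2|MU1|ME1|BR1|rd3|wr2
(2) want 1×ALU +2rd +1wr — yes → AL1|MU1|ME1|BR1|rd1|wr1
(3) want 1×BR +0rd +0wr — yes → AL1|MU1|ME1|BR0|rd1|wr1
(4) want 1×ALU +2rd +1wr — RD_PORT → AL1|MU1|ME1|BR0|rd1|wr1
(5) want 1×ALU +2rd +1wr — RD_PORT → AL1|MU1|ME1|BR0|rd1|wr1
(6) want 1×MEM +1rd +1wr — yes → AL1|MU1|ME0|BR0|rd0|wr0
(7) want 1×BR +2rd +0wr — FU → AL1|MU1|ME0|BR0|rd0|wr0

issued = [0, 1, 2, 3, 6]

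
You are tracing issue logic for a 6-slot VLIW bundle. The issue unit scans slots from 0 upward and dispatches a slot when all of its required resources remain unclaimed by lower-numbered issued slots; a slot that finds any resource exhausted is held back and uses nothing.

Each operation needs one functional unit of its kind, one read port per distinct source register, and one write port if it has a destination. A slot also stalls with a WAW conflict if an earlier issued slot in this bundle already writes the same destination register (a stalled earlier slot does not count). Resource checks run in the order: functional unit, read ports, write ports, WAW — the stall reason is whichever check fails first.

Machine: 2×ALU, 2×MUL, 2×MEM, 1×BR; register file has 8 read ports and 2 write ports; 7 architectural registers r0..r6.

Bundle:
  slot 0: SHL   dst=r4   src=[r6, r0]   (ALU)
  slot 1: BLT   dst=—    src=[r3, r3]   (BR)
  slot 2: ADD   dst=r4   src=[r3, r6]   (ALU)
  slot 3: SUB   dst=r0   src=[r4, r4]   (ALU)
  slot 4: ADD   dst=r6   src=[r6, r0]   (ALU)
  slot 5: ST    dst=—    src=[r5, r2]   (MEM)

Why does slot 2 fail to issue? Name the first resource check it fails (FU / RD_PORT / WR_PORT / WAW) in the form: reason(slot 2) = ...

reason(slot 2) = WAW

(0) want 1×ALU +2rd +1wr — yes → AL1|MU2|ME2|BR1|rd6|wr1
(1) want 1×BR +1rd +0wr — yes → AL1|MU2|ME2|BR0|rd5|wr1
(2) want 1×ALU +2rd +1wr — WAW → AL1|MU2|ME2|BR0|rd5|wr1
(3) want 1×ALU +1rd +1wr — yes → AL0|MU2|ME2|BR0|rd4|wr0
(4) want 1×ALU +2rd +1wr — FU → AL0|MU2|ME2|BR0|rd4|wr0
(5) want 1×MEM +2rd +0wr — yes → AL0|MU2|ME1|BR0|rd2|wr0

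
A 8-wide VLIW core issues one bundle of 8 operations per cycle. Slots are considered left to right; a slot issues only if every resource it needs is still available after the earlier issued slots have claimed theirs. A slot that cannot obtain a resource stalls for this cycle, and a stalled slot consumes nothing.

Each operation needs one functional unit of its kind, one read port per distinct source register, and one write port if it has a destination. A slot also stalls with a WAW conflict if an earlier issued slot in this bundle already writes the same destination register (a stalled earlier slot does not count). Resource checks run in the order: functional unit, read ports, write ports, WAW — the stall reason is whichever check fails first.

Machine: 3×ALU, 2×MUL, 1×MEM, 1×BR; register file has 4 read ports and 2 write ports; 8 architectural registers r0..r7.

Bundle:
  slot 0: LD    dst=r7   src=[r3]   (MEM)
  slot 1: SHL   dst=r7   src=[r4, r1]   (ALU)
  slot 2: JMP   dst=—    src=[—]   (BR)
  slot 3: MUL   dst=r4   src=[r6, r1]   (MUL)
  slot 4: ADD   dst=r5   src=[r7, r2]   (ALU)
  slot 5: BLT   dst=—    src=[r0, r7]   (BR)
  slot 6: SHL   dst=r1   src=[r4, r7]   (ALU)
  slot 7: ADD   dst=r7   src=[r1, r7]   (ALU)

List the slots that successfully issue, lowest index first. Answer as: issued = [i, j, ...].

issued = [0, 2, 3]

#0 MEM src=r3 dispatched  <A:3 Mu:2 Ld:0 B:1 rd:3 wr:1>
#1 ALU src=r4,r1 held:WAW  <A:3 Mu:2 Ld:0 B:1 rd:3 wr:1>
#2 BR src=- dispatched  <A:3 Mu:2 Ld:0 B:0 rd:3 wr:1>
#3 MUL src=r6,r1 dispatched  <A:3 Mu:1 Ld:0 B:0 rd:1 wr:0>
#4 ALU src=r7,r2 held:RD_PORT  <A:3 Mu:1 Ld:0 B:0 rd:1 wr:0>
#5 BR src=r0,r7 held:FU  <A:3 Mu:1 Ld:0 B:0 rd:1 wr:0>
#6 ALU src=r4,r7 held:RD_PORT  <A:3 Mu:1 Ld:0 B:0 rd:1 wr:0>
#7 ALU src=r1,r7 held:RD_PORT  <A:3 Mu:1 Ld:0 B:0 rd:1 wr:0>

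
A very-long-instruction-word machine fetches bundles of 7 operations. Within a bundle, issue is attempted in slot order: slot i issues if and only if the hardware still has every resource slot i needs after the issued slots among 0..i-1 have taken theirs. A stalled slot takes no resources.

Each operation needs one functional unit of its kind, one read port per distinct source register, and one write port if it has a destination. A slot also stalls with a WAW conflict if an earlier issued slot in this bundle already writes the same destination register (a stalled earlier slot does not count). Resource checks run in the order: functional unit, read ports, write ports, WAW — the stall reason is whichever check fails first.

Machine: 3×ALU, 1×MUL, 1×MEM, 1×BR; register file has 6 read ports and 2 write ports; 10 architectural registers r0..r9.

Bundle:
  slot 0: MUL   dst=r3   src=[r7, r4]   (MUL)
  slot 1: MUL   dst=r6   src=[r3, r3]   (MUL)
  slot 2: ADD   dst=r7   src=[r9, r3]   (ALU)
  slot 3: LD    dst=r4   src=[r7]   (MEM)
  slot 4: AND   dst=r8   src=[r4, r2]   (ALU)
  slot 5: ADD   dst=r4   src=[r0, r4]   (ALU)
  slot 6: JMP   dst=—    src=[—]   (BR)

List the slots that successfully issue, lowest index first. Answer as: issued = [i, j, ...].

issued = [0, 2, 6]

  0. MUL→r3 ⇒ go  {3A/0Mu/1Ld/1B | 4r 1w}
  1. MUL→r6 ⇒ no(FU)  {3A/0Mu/1Ld/1B | 4r 1w}
  2. ALU→r7 ⇒ go  {2A/0Mu/1Ld/1B | 2r 0w}
  3. MEM→r4 ⇒ no(WR_PORT)  {2A/0Mu/1Ld/1B | 2r 0w}
  4. ALU→r8 ⇒ no(WR_PORT)  {2A/0Mu/1Ld/1B | 2r 0w}
  5. ALU→r4 ⇒ no(WR_PORT)  {2A/0Mu/1Ld/1B | 2r 0w}
  6. BR ⇒ go  {2A/0Mu/1Ld/0B | 2r 0w}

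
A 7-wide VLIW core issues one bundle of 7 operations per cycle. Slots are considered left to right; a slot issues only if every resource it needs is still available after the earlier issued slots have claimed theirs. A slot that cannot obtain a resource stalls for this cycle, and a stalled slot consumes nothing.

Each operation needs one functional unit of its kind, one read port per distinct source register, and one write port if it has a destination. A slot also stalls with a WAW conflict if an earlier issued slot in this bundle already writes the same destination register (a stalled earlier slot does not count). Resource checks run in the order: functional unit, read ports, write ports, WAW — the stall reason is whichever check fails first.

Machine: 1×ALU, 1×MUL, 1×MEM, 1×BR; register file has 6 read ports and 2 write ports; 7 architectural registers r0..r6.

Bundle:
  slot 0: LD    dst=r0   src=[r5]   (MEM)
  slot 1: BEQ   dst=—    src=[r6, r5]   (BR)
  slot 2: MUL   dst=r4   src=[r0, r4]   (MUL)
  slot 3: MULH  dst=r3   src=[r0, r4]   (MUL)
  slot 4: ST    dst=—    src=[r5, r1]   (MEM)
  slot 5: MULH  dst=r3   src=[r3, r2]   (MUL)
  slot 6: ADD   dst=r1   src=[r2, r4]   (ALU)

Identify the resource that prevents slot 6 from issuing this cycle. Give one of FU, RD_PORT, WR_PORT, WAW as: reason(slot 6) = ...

reason(slot 6) = RD_PORT

slot 0 (MEM): ISSUE — free A1,Mu1,Ld0,B1 rp5 wp1
slot 1 (BR): ISSUE — free A1,Mu1,Ld0,B0 rp3 wp1
slot 2 (MUL): ISSUE — free A1,Mu0,Ld0,B0 rp1 wp0
slot 3 (MUL): stall FU — free A1,Mu0,Ld0,B0 rp1 wp0
slot 4 (MEM): stall FU — free A1,Mu0,Ld0,B0 rp1 wp0
slot 5 (MUL): stall FU — free A1,Mu0,Ld0,B0 rp1 wp0
slot 6 (ALU): stall RD_PORT — free A1,Mu0,Ld0,B0 rp1 wp0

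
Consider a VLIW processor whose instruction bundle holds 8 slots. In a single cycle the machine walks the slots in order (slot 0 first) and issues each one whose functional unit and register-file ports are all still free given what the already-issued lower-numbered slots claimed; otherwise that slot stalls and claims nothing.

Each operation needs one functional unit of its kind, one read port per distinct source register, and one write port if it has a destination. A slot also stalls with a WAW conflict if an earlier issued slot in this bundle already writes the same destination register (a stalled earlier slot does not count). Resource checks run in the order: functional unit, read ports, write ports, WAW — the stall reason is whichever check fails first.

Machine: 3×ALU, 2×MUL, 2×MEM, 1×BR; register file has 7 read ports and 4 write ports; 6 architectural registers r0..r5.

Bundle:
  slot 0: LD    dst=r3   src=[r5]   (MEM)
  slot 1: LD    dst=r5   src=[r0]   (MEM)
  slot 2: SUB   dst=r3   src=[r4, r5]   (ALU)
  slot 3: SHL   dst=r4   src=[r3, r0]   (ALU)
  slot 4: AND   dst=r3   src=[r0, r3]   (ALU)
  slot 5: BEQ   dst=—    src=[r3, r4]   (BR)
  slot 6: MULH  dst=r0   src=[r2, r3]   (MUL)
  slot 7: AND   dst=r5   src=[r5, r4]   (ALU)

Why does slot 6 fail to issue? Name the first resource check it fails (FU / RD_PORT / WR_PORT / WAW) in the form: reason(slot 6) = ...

slot 0 (MEM): ISSUE — free A3,Mu2,Ld1,B1 rp6 wp3
slot 1 (MEM): ISSUE — free A3,Mu2,Ld0,B1 rp5 wp2
slot 2 (ALU): stall WAW — free A3,Mu2,Ld0,B1 rp5 wp2
slot 3 (ALU): ISSUE — free A2,Mu2,Ld0,B1 rp3 wp1
slot 4 (ALU): stall WAW — free A2,Mu2,Ld0,B1 rp3 wp1
slot 5 (BR): ISSUE — free A2,Mu2,Ld0,B0 rp1 wp1
slot 6 (MUL): stall RD_PORT — free A2,Mu2,Ld0,B0 rp1 wp1
slot 7 (ALU): stall RD_PORT — free A2,Mu2,Ld0,B0 rp1 wp1

reason(slot 6) = RD_PORT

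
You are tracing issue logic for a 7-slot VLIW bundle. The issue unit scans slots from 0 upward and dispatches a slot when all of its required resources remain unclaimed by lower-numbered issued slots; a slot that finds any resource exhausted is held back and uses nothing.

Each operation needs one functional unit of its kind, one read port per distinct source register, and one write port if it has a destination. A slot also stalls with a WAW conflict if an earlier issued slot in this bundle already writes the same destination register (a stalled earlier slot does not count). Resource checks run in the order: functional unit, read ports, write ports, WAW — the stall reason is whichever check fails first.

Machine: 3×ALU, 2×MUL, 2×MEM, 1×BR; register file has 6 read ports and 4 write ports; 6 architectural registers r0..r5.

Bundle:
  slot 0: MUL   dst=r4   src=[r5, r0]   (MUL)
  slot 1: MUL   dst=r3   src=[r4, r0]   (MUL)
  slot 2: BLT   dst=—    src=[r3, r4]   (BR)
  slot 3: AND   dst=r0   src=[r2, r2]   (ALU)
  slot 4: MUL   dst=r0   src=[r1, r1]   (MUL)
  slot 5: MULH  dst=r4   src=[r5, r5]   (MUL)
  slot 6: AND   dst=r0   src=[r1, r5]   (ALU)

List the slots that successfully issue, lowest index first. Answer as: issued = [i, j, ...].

#0 MUL src=r5,r0 dispatched  <A:3 Mu:1 Ld:2 B:1 rd:4 wr:3>
#1 MUL src=r4,r0 dispatched  <A:3 Mu:0 Ld:2 B:1 rd:2 wr:2>
#2 BR src=r3,r4 dispatched  <A:3 Mu:0 Ld:2 B:0 rd:0 wr:2>
#3 ALU src=r2,r2 held:RD_PORT  <A:3 Mu:0 Ld:2 B:0 rd:0 wr:2>
#4 MUL src=r1,r1 held:FU  <A:3 Mu:0 Ld:2 B:0 rd:0 wr:2>
#5 MUL src=r5,r5 held:FU  <A:3 Mu:0 Ld:2 B:0 rd:0 wr:2>
#6 ALU src=r1,r5 held:RD_PORT  <A:3 Mu:0 Ld:2 B:0 rd:0 wr:2>

issued = [0, 1, 2]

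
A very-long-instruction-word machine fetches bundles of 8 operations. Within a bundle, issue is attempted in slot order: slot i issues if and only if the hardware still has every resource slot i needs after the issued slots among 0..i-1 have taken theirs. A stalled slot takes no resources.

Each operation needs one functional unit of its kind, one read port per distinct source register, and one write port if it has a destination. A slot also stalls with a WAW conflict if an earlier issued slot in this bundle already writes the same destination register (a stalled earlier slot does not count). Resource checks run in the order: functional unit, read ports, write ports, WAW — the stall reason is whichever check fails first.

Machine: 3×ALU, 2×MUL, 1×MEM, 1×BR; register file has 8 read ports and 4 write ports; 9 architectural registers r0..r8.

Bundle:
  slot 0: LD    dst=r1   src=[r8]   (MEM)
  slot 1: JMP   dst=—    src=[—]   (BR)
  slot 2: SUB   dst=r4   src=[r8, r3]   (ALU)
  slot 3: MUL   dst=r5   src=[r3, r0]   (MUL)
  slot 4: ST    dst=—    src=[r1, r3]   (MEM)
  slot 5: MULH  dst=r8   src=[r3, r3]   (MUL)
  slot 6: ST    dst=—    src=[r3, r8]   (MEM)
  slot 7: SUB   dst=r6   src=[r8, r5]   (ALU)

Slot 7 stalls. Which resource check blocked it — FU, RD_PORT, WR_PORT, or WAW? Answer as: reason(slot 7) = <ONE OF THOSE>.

#0 MEM src=r8 dispatched  <A:3 Mu:2 Ld:0 B:1 rd:7 wr:3>
#1 BR src=- dispatched  <A:3 Mu:2 Ld:0 B:0 rd:7 wr:3>
#2 ALU src=r8,r3 dispatched  <A:2 Mu:2 Ld:0 B:0 rd:5 wr:2>
#3 MUL src=r3,r0 dispatched  <A:2 Mu:1 Ld:0 B:0 rd:3 wr:1>
#4 MEM src=r1,r3 held:FU  <A:2 Mu:1 Ld:0 B:0 rd:3 wr:1>
#5 MUL src=r3,r3 dispatched  <A:2 Mu:0 Ld:0 B:0 rd:2 wr:0>
#6 MEM src=r3,r8 held:FU  <A:2 Mu:0 Ld:0 B:0 rd:2 wr:0>
#7 ALU src=r8,r5 held:WR_PORT  <A:2 Mu:0 Ld:0 B:0 rd:2 wr:0>

reason(slot 7) = WR_PORT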